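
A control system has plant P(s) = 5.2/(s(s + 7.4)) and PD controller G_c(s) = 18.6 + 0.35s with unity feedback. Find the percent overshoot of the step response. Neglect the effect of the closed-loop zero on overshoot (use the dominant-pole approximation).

18.9%

Forward path: (18.6 + 0.35s)·5.2/(s(s+7.4)). The closed-loop characteristic equation is s² + (7.4 + 5.2·0.35)s + 5.2·18.6 = 0.
That is s² + 9.22s + 96.72 = 0, so ω_n = 9.835 rad/s and ζ = 9.22/(2·9.835) = 0.4688.
%OS = 100·exp(−πζ/√(1−ζ²)) = 18.9%.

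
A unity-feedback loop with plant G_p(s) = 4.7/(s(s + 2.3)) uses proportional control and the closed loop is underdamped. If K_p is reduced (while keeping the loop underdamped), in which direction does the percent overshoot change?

decrease

ζ = 2.3/(2√(4.7K_p)) rises as K_p falls; higher damping means less overshoot.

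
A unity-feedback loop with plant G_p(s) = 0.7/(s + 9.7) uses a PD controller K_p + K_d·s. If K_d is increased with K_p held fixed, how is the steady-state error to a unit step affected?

At s = 0 the derivative term contributes nothing: C(0) = K_p regardless of K_d, so K_pos = K_p·G_p(0) and e_ss are unchanged.

unchanged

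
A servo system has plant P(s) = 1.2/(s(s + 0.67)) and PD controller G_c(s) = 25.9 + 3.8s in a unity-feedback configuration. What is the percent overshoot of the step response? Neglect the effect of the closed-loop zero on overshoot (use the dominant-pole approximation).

Forward path: (25.9 + 3.8s)·1.2/(s(s+0.67)). The closed-loop characteristic equation is s² + (0.67 + 1.2·3.8)s + 1.2·25.9 = 0.
That is s² + 5.23s + 31.08 = 0, so ω_n = 5.575 rad/s and ζ = 5.23/(2·5.575) = 0.4691.
%OS = 100·exp(−πζ/√(1−ζ²)) = 18.9%.

18.9%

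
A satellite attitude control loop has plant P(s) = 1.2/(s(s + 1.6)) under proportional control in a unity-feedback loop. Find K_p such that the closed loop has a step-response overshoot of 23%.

From %OS = 100·exp(−πζ/√(1−ζ²)) = 23%, ζ = −ln(0.23)/√(π²+ln²(0.23)) = 0.4237.
Characteristic equation s² + 1.6s + 1.2K_p = 0 gives ζ = 1.6/(2√(1.2K_p)).
Setting ζ = 0.4237: √(1.2K_p) = 1.6/(2·0.4237) = 1.888, so K_p = 3.564/1.2 = 2.97.

K_p = 2.97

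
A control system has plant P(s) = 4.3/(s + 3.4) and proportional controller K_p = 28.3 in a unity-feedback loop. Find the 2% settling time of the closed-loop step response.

T_s ≈ 0.032 s

Closed-loop transfer function: T(s) = K_p·P(s)/(1 + K_p·P(s)) = 121.7/(s + 3.4 + 121.7) = 121.7/(s + 125.1).
Time constant τ = 1/125.1 = 0.007994 s, so the 2% settling time is about 4τ = 0.032 s.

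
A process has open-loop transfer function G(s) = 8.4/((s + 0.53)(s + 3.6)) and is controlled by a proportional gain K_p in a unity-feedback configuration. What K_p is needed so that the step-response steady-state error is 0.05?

The loop is type 0, so e_ss(step) = 1/(1 + K_pos) with K_pos = K_p·G(0).
G(0) = 4.403. Require 1/(1 + K_p·4.403) = 0.05, so 1 + 4.403·K_p = 20.
K_p = (20 − 1)/4.403 = 4.32.

K_p = 4.32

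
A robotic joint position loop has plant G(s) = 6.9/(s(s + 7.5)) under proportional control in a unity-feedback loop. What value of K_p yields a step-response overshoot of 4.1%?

From %OS = 100·exp(−πζ/√(1−ζ²)) = 4.1%, ζ = −ln(0.041)/√(π²+ln²(0.041)) = 0.713.
Characteristic equation s² + 7.5s + 6.9K_p = 0 gives ζ = 7.5/(2√(6.9K_p)).
Setting ζ = 0.713: √(6.9K_p) = 7.5/(2·0.713) = 5.26, so K_p = 27.67/6.9 = 4.01.

K_p = 4.01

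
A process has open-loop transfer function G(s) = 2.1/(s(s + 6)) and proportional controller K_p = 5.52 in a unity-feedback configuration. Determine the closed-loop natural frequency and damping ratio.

ω_n = 3.4 rad/s, ζ = 0.881

1 + K_p·G(s) = 0 gives s² + 6s + 11.59 = 0.
So ω_n² = 11.59 ⇒ ω_n = 3.405 rad/s, and ζ = 6/(2ω_n) = 0.881.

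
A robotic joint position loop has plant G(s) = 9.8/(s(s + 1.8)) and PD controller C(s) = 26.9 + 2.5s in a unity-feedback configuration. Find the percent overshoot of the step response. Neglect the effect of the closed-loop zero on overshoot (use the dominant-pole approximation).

Forward path: (26.9 + 2.5s)·9.8/(s(s+1.8)). The closed-loop characteristic equation is s² + (1.8 + 9.8·2.5)s + 9.8·26.9 = 0.
That is s² + 26.3s + 263.6 = 0, so ω_n = 16.24 rad/s and ζ = 26.3/(2·16.24) = 0.8099.
%OS = 100·exp(−πζ/√(1−ζ²)) = 1.31%.

1.31%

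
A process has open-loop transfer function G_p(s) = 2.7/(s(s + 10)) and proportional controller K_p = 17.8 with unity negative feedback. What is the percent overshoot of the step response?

The closed-loop denominator s² + 10s + 48.06 gives ω_n = √48.06 = 6.933 and ζ = 10/(2ω_n) = 0.7212.
%OS = 100·exp(−πζ/√(1−ζ²)) = 100·exp(−π·0.7212/√0.4798) = 3.8%.

3.8%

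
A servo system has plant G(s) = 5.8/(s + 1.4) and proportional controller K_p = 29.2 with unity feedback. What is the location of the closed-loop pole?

Closed-loop transfer function: T(s) = K_p·G(s)/(1 + K_p·G(s)) = 169.4/(s + 1.4 + 169.4) = 169.4/(s + 170.8).
The closed-loop pole is at s = −170.8.

s = -170.8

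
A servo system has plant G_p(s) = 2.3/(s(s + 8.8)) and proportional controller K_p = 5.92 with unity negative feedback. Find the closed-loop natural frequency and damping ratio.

1 + K_p·G_p(s) = 0 gives s² + 8.8s + 13.62 = 0.
So ω_n² = 13.62 ⇒ ω_n = 3.69 rad/s, and ζ = 8.8/(2ω_n) = 1.19.

ω_n = 3.69 rad/s, ζ = 1.19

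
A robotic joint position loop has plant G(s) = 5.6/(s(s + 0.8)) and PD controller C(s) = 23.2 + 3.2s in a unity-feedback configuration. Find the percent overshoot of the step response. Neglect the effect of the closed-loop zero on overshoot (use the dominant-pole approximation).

1.09%

Forward path: (23.2 + 3.2s)·5.6/(s(s+0.8)). The closed-loop characteristic equation is s² + (0.8 + 5.6·3.2)s + 5.6·23.2 = 0.
That is s² + 18.72s + 129.9 = 0, so ω_n = 11.4 rad/s and ζ = 18.72/(2·11.4) = 0.8212.
%OS = 100·exp(−πζ/√(1−ζ²)) = 1.09%.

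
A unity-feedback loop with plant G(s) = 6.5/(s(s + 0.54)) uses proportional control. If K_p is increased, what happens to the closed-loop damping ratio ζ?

decrease

ζ = 0.54/(2√(6.5K_p)); increasing K_p raises the denominator, so ζ falls.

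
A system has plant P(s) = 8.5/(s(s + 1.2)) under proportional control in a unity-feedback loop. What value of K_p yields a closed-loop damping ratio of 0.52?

Closed-loop characteristic equation: s² + 1.2s + K_p·8.5 = 0.
So ω_n = √(8.5K_p) and 2ζω_n = 1.2, giving ζ = 1.2/(2√(8.5K_p)).
Setting ζ = 0.52: √(8.5K_p) = 1.2/(2·0.52) = 1.154, so K_p = 1.331/8.5 = 0.157.

K_p = 0.157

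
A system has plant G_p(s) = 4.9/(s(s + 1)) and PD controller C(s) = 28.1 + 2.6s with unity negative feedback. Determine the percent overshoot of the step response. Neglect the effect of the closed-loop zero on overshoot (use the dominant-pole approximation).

Forward path: (28.1 + 2.6s)·4.9/(s(s+1)). The closed-loop characteristic equation is s² + (1 + 4.9·2.6)s + 4.9·28.1 = 0.
That is s² + 13.74s + 137.7 = 0, so ω_n = 11.73 rad/s and ζ = 13.74/(2·11.73) = 0.5855.
%OS = 100·exp(−πζ/√(1−ζ²)) = 10.3%.

10.3%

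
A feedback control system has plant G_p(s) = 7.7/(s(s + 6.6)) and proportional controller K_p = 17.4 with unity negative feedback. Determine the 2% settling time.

T_s ≈ 1.21 s

The closed-loop denominator s² + 6.6s + 134 gives ω_n = √134 = 11.57 and ζ = 6.6/(2ω_n) = 0.2851.
2% settling time T_s ≈ 4/(ζω_n) = 4/3.3 = 1.21 s.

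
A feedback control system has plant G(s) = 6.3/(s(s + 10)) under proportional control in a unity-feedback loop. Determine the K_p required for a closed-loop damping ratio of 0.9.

Closed-loop characteristic equation: s² + 10s + K_p·6.3 = 0.
So ω_n = √(6.3K_p) and 2ζω_n = 10, giving ζ = 10/(2√(6.3K_p)).
Setting ζ = 0.9: √(6.3K_p) = 10/(2·0.9) = 5.556, so K_p = 30.86/6.3 = 4.9.

K_p = 4.9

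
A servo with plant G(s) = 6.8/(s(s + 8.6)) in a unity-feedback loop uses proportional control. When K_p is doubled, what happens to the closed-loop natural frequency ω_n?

increase

ω_n = √(6.8·K_p), which grows with K_p.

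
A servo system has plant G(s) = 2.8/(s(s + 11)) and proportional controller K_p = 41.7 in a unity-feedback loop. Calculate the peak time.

From 1 + K_pG(s) = 0: s² + 11s + 116.8 = 0 ⇒ ω_n = 10.81, ζ = 0.509.
Damped frequency ω_d = ω_n√(1−ζ²) = 9.301 rad/s, so peak time T_p = π/ω_d = 0.338 s.

T_p = 0.338 s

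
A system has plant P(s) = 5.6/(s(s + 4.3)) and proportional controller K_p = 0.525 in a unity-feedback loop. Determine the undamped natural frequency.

1 + K_p·P(s) = 0 gives s² + 4.3s + 2.94 = 0.
Matching s² + 2ζω_n s + ω_n²: ω_n = √2.94 = 1.715 rad/s and 2ζω_n = 4.3, so ζ = 4.3/(2·1.715) = 1.25.

ω_n = 1.71 rad/s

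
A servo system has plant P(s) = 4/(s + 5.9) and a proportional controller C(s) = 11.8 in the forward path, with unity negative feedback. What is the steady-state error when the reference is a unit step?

The loop is type 0. Static position error constant K_pos = C(0)·P(0) = 11.8·0.678 = 8.
Steady-state error to a unit step: e_ss = 1/(1+K_pos) = 1/9 = 0.111.

0.111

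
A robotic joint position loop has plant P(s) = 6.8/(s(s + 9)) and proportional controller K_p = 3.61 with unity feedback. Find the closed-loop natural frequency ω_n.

ω_n = 4.95 rad/s

The closed-loop denominator is s(s+9) + 3.61·6.8 = s² + 9s + 24.55.
Matching s² + 2ζω_n s + ω_n²: ω_n = √24.55 = 4.955 rad/s and 2ζω_n = 9, so ζ = 9/(2·4.955) = 0.908.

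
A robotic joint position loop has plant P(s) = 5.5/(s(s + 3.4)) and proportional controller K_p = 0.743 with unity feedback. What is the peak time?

From 1 + K_pP(s) = 0: s² + 3.4s + 4.087 = 0 ⇒ ω_n = 2.022, ζ = 0.841.
Damped frequency ω_d = ω_n√(1−ζ²) = 1.094 rad/s, so peak time T_p = π/ω_d = 2.87 s.

T_p = 2.87 s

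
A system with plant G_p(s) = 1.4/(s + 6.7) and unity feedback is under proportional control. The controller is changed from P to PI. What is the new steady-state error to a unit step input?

The integrator makes K_pos = lim_{s→0} C(s)G(s) infinite, so e_ss = 1/(1+K_pos) = 0.

0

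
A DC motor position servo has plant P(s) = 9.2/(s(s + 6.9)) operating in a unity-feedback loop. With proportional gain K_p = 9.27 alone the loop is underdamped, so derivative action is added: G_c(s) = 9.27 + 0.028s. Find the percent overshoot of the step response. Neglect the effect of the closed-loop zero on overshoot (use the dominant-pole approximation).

26.7%

Forward path: (9.27 + 0.028s)·9.2/(s(s+6.9)). The closed-loop characteristic equation is s² + (6.9 + 9.2·0.028)s + 9.2·9.27 = 0.
That is s² + 7.158s + 85.28 = 0, so ω_n = 9.235 rad/s and ζ = 7.158/(2·9.235) = 0.3875.
%OS = 100·exp(−πζ/√(1−ζ²)) = 26.7%.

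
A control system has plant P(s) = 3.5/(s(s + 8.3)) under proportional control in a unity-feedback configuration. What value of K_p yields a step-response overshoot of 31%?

From %OS = 100·exp(−πζ/√(1−ζ²)) = 31%, ζ = −ln(0.31)/√(π²+ln²(0.31)) = 0.3493.
Characteristic equation s² + 8.3s + 3.5K_p = 0 gives ζ = 8.3/(2√(3.5K_p)).
Setting ζ = 0.3493: √(3.5K_p) = 8.3/(2·0.3493) = 11.88, so K_p = 141.1/3.5 = 40.3.

K_p = 40.3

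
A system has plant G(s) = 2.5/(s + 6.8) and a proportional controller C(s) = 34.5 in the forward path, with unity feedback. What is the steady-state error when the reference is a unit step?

The loop is type 0. Static position error constant K_pos = C(0)·G(0) = 34.5·0.3676 = 12.68.
Steady-state error to a unit step: e_ss = 1/(1+K_pos) = 1/13.68 = 0.0731.

0.0731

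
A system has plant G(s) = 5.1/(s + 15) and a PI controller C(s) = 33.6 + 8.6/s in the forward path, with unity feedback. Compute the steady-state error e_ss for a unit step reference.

The open loop C(s)G(s) has a pole at the origin (type 1), so the static position error constant is infinite and e_ss = 1/(1+∞) = 0.

0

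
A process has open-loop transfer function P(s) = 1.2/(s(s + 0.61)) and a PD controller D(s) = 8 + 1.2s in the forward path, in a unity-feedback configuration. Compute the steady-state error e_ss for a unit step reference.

0

The open loop D(s)P(s) has a pole at the origin (type 1), so the static position error constant is infinite and e_ss = 1/(1+∞) = 0.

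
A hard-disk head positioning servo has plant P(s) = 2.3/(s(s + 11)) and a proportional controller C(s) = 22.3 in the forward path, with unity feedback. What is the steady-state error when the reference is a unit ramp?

The loop has one pole at the origin (type 1). Velocity error constant K_v = lim_{s→0} s·C(s)P(s) = 22.3·2.3/11 = 4.663.
Steady-state error to a unit ramp: e_ss = 1/K_v = 0.214.

0.214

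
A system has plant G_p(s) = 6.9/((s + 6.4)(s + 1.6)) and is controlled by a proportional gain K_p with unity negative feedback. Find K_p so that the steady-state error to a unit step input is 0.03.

For a type-0 loop with proportional control, e_ss = 1/(1 + K_p·G_p(0)).
G_p(0) = 0.6738. Require 1/(1 + K_p·0.6738) = 0.03, so 1 + 0.6738·K_p = 33.33.
K_p = (33.33 − 1)/0.6738 = 48.

K_p = 48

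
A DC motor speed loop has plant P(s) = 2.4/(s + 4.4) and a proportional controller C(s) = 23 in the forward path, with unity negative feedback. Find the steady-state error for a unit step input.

The loop is type 0. Static position error constant K_pos = C(0)·P(0) = 23·0.5455 = 12.55.
Steady-state error to a unit step: e_ss = 1/(1+K_pos) = 1/13.55 = 0.0738.

0.0738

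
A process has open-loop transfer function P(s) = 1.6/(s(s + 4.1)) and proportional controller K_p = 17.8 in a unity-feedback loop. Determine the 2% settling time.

Closed-loop characteristic equation: s² + 4.1s + 28.48 = 0, so ω_n = 5.337 rad/s and ζ = 4.1/(2·5.337) = 0.3841.
2% settling time T_s ≈ 4/(ζω_n) = 4/2.05 = 1.95 s.

T_s ≈ 1.95 s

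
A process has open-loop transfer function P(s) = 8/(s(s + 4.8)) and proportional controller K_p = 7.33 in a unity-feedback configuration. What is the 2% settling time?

T_s ≈ 1.67 s

From 1 + K_pP(s) = 0: s² + 4.8s + 58.64 = 0 ⇒ ω_n = 7.658, ζ = 0.3134.
2% settling time T_s ≈ 4/(ζω_n) = 4/2.4 = 1.67 s.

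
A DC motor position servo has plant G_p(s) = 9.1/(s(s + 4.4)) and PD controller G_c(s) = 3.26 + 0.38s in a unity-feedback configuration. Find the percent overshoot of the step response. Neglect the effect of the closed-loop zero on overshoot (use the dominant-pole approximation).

Forward path: (3.26 + 0.38s)·9.1/(s(s+4.4)). The closed-loop characteristic equation is s² + (4.4 + 9.1·0.38)s + 9.1·3.26 = 0.
That is s² + 7.858s + 29.67 = 0, so ω_n = 5.447 rad/s and ζ = 7.858/(2·5.447) = 0.7214.
%OS = 100·exp(−πζ/√(1−ζ²)) = 3.79%.

3.79%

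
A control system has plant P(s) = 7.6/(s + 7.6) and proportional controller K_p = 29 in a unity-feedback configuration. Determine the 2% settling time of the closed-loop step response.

T_s ≈ 0.0175 s

Closed-loop transfer function: T(s) = K_p·P(s)/(1 + K_p·P(s)) = 220.4/(s + 7.6 + 220.4) = 220.4/(s + 228).
Time constant τ = 1/228 = 0.004386 s, so the 2% settling time is about 4τ = 0.0175 s.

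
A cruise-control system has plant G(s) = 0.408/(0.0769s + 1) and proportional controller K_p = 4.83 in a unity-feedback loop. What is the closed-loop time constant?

Closed loop: T(s) = K_p·G/(1+K_p·G) = 1.971/(0.0769s + 1 + 1.971), with pole at s = −(1 + 1.971)/0.0769 = −38.63.
Closed-loop time constant τ = 1/38.63 = 0.0259 s.

τ = 0.0259 s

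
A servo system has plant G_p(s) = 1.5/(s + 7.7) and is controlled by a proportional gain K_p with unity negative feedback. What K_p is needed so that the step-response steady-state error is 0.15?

K_p = 29.1

For a type-0 loop with proportional control, e_ss = 1/(1 + K_p·G_p(0)).
G_p(0) = 0.1948. Require 1/(1 + K_p·0.1948) = 0.15, so 1 + 0.1948·K_p = 6.667.
K_p = (6.667 − 1)/0.1948 = 29.1.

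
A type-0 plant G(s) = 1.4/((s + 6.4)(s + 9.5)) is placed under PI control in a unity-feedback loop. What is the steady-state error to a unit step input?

0

The PI controller's integrator makes the forward path type 1, so e_ss to a step is zero.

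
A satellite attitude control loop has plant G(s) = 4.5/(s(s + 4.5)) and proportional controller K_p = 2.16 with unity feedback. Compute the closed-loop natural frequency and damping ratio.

1 + K_p·G(s) = 0 gives s² + 4.5s + 9.72 = 0.
Matching s² + 2ζω_n s + ω_n²: ω_n = √9.72 = 3.118 rad/s and 2ζω_n = 4.5, so ζ = 4.5/(2·3.118) = 0.722.

ω_n = 3.12 rad/s, ζ = 0.722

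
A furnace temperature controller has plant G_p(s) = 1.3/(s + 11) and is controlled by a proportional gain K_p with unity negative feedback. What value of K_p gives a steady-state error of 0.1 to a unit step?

For a type-0 loop with proportional control, e_ss = 1/(1 + K_p·G_p(0)).
G_p(0) = 0.1182. Require 1/(1 + K_p·0.1182) = 0.1, so 1 + 0.1182·K_p = 10.
K_p = (10 − 1)/0.1182 = 76.2.

K_p = 76.2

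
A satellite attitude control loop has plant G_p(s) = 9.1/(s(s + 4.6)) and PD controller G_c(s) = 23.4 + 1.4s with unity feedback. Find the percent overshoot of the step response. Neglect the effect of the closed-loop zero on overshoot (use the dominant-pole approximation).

Forward path: (23.4 + 1.4s)·9.1/(s(s+4.6)). The closed-loop characteristic equation is s² + (4.6 + 9.1·1.4)s + 9.1·23.4 = 0.
That is s² + 17.34s + 212.9 = 0, so ω_n = 14.59 rad/s and ζ = 17.34/(2·14.59) = 0.5941.
%OS = 100·exp(−πζ/√(1−ζ²)) = 9.82%.

9.82%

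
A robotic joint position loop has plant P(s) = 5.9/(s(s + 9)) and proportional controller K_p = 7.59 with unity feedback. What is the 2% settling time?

T_s ≈ 0.889 s

Closed-loop characteristic equation: s² + 9s + 44.78 = 0, so ω_n = 6.692 rad/s and ζ = 9/(2·6.692) = 0.6725.
2% settling time T_s ≈ 4/(ζω_n) = 4/4.5 = 0.889 s.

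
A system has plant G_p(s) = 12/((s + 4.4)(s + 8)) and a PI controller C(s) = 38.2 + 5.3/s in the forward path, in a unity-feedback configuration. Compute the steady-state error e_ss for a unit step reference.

The open loop C(s)G_p(s) has a pole at the origin (type 1), so the static position error constant is infinite and e_ss = 1/(1+∞) = 0.

0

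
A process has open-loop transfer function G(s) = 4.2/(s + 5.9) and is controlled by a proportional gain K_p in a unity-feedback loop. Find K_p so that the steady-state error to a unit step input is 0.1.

K_p = 12.6

Steady-state error for a unit step on this type-0 loop is 1/(1 + K_p·G(0)).
G(0) = 0.7119. Require 1/(1 + K_p·0.7119) = 0.1, so 1 + 0.7119·K_p = 10.
K_p = (10 − 1)/0.7119 = 12.6.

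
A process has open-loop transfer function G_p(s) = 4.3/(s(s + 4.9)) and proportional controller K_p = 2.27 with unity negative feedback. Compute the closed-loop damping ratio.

With unity feedback the closed-loop characteristic equation is s² + 4.9s + 2.27·4.3 = s² + 4.9s + 9.761 = 0.
Matching s² + 2ζω_n s + ω_n²: ω_n = √9.761 = 3.124 rad/s and 2ζω_n = 4.9, so ζ = 4.9/(2·3.124) = 0.784.

ζ = 0.784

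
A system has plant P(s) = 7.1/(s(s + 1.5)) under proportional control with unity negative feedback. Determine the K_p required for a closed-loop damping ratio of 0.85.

K_p = 0.11

Closed-loop characteristic equation: s² + 1.5s + K_p·7.1 = 0.
So ω_n = √(7.1K_p) and 2ζω_n = 1.5, giving ζ = 1.5/(2√(7.1K_p)).
Setting ζ = 0.85: √(7.1K_p) = 1.5/(2·0.85) = 0.8824, so K_p = 0.7785/7.1 = 0.11.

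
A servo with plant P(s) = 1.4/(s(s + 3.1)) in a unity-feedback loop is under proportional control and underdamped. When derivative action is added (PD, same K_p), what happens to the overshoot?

decrease

With PD the characteristic equation becomes s² + (a + K·K_d)s + K·K_p = 0; the damping term grows, ζ rises, overshoot falls.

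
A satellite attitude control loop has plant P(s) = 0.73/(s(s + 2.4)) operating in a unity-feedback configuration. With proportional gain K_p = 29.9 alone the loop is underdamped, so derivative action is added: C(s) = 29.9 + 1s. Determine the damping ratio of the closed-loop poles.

ζ = 0.335

Forward path: (29.9 + 1s)·0.73/(s(s+2.4)). The closed-loop characteristic equation is s² + (2.4 + 0.73·1)s + 0.73·29.9 = 0.
That is s² + 3.13s + 21.83 = 0, so ω_n = 4.672 rad/s and ζ = 3.13/(2·4.672) = 0.335.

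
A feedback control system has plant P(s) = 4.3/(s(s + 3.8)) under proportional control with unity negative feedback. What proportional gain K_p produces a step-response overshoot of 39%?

K_p = 10.2

From %OS = 100·exp(−πζ/√(1−ζ²)) = 39%, ζ = −ln(0.39)/√(π²+ln²(0.39)) = 0.2871.
Characteristic equation s² + 3.8s + 4.3K_p = 0 gives ζ = 3.8/(2√(4.3K_p)).
Setting ζ = 0.2871: √(4.3K_p) = 3.8/(2·0.2871) = 6.618, so K_p = 43.8/4.3 = 10.2.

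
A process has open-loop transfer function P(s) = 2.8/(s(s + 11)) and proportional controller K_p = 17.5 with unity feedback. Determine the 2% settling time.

T_s ≈ 0.727 s

Closed-loop characteristic equation: s² + 11s + 49 = 0, so ω_n = 7 rad/s and ζ = 11/(2·7) = 0.7857.
2% settling time T_s ≈ 4/(ζω_n) = 4/5.5 = 0.727 s.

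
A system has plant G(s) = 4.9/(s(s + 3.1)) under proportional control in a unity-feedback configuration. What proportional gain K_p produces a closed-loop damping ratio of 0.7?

K_p = 1

Closed-loop characteristic equation: s² + 3.1s + K_p·4.9 = 0.
So ω_n = √(4.9K_p) and 2ζω_n = 3.1, giving ζ = 3.1/(2√(4.9K_p)).
Setting ζ = 0.7: √(4.9K_p) = 3.1/(2·0.7) = 2.214, so K_p = 4.903/4.9 = 1.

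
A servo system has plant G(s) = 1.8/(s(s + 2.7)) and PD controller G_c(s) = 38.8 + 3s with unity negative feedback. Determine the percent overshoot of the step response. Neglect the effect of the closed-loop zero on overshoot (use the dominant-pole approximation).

17.5%

Forward path: (38.8 + 3s)·1.8/(s(s+2.7)). The closed-loop characteristic equation is s² + (2.7 + 1.8·3)s + 1.8·38.8 = 0.
That is s² + 8.1s + 69.84 = 0, so ω_n = 8.357 rad/s and ζ = 8.1/(2·8.357) = 0.4846.
%OS = 100·exp(−πζ/√(1−ζ²)) = 17.5%.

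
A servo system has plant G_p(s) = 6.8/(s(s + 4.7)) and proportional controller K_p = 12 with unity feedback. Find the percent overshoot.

Closed-loop characteristic equation: s² + 4.7s + 81.6 = 0, so ω_n = 9.033 rad/s and ζ = 4.7/(2·9.033) = 0.2601.
%OS = 100·exp(−πζ/√(1−ζ²)) = 100·exp(−π·0.2601/√0.9323) = 42.9%.

42.9%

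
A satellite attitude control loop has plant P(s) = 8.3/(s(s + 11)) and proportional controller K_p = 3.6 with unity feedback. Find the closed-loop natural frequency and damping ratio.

With unity feedback the closed-loop characteristic equation is s² + 11s + 3.6·8.3 = s² + 11s + 29.88 = 0.
Matching s² + 2ζω_n s + ω_n²: ω_n = √29.88 = 5.466 rad/s and 2ζω_n = 11, so ζ = 11/(2·5.466) = 1.01.

ω_n = 5.47 rad/s, ζ = 1.01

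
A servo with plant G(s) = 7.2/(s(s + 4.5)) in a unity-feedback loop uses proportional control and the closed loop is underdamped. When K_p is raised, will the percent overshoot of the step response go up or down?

increase

Characteristic equation s² + 4.5s + K_p·7.2 = 0: raising K_p raises ω_n while 2ζω_n = 4.5 is fixed, so ζ falls and overshoot grows.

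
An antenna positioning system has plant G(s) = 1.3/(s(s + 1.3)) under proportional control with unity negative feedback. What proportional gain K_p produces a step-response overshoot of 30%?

K_p = 2.54

From %OS = 100·exp(−πζ/√(1−ζ²)) = 30%, ζ = −ln(0.3)/√(π²+ln²(0.3)) = 0.3579.
Characteristic equation s² + 1.3s + 1.3K_p = 0 gives ζ = 1.3/(2√(1.3K_p)).
Setting ζ = 0.3579: √(1.3K_p) = 1.3/(2·0.3579) = 1.816, so K_p = 3.299/1.3 = 2.54.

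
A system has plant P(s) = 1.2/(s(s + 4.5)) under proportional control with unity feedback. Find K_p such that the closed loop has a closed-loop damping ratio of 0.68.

Closed-loop characteristic equation: s² + 4.5s + K_p·1.2 = 0.
So ω_n = √(1.2K_p) and 2ζω_n = 4.5, giving ζ = 4.5/(2√(1.2K_p)).
Setting ζ = 0.68: √(1.2K_p) = 4.5/(2·0.68) = 3.309, so K_p = 10.95/1.2 = 9.12.

K_p = 9.12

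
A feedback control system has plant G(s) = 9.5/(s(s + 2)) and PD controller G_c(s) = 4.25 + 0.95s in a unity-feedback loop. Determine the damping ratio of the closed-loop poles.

Forward path: (4.25 + 0.95s)·9.5/(s(s+2)). The closed-loop characteristic equation is s² + (2 + 9.5·0.95)s + 9.5·4.25 = 0.
That is s² + 11.03s + 40.38 = 0, so ω_n = 6.354 rad/s and ζ = 11.03/(2·6.354) = 0.8675.

ζ = 0.868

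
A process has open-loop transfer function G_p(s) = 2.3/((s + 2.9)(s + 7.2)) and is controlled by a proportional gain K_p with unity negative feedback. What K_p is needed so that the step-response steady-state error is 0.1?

K_p = 81.7

The loop is type 0, so e_ss(step) = 1/(1 + K_pos) with K_pos = K_p·G_p(0).
G_p(0) = 0.1102. Require 1/(1 + K_p·0.1102) = 0.1, so 1 + 0.1102·K_p = 10.
K_p = (10 − 1)/0.1102 = 81.7.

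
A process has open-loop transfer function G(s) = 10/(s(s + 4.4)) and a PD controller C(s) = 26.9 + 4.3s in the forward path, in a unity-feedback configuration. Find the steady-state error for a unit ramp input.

0.0164

The loop has one pole at the origin (type 1). Velocity error constant K_v = lim_{s→0} s·C(s)G(s) = 26.9·10/4.4 = 61.14.
Steady-state error to a unit ramp: e_ss = 1/K_v = 0.0164.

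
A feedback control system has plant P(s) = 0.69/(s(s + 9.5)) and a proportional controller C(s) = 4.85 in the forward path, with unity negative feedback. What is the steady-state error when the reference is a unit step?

The open loop C(s)P(s) has a pole at the origin (type 1), so the static position error constant is infinite and e_ss = 1/(1+∞) = 0.

0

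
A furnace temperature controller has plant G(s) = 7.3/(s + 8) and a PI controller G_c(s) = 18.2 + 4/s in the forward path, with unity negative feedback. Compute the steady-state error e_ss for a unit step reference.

The open loop G_c(s)G(s) has a pole at the origin (type 1), so the static position error constant is infinite and e_ss = 1/(1+∞) = 0.

0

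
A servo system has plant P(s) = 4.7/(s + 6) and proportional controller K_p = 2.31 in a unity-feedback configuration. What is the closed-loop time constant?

τ = 0.0593 s

Closed-loop transfer function: T(s) = K_p·P(s)/(1 + K_p·P(s)) = 10.86/(s + 6 + 10.86) = 10.86/(s + 16.86).
Time constant τ = 1/16.86 = 0.0593 s.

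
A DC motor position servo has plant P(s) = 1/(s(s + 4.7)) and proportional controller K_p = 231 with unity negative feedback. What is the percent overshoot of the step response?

61.2%

The closed-loop denominator s² + 4.7s + 231 gives ω_n = √231 = 15.2 and ζ = 4.7/(2ω_n) = 0.1546.
%OS = 100·exp(−πζ/√(1−ζ²)) = 100·exp(−π·0.1546/√0.9761) = 61.2%.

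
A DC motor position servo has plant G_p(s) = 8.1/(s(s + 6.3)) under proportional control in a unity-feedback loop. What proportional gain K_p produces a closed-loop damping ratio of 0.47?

Closed-loop characteristic equation: s² + 6.3s + K_p·8.1 = 0.
So ω_n = √(8.1K_p) and 2ζω_n = 6.3, giving ζ = 6.3/(2√(8.1K_p)).
Setting ζ = 0.47: √(8.1K_p) = 6.3/(2·0.47) = 6.702, so K_p = 44.92/8.1 = 5.55.

K_p = 5.55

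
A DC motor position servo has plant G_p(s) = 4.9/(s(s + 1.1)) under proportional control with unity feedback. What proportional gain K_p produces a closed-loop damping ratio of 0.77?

Closed-loop characteristic equation: s² + 1.1s + K_p·4.9 = 0.
So ω_n = √(4.9K_p) and 2ζω_n = 1.1, giving ζ = 1.1/(2√(4.9K_p)).
Setting ζ = 0.77: √(4.9K_p) = 1.1/(2·0.77) = 0.7143, so K_p = 0.5102/4.9 = 0.104.

K_p = 0.104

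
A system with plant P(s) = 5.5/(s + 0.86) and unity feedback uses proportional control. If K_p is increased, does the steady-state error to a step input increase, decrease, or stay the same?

decrease

e_ss = 1/(1 + K_p·P(0)); a larger K_p raises the denominator, so e_ss decreases.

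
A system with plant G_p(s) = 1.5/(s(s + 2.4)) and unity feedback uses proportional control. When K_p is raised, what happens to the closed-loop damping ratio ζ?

decrease

ζ = 2.4/(2√(1.5K_p)); increasing K_p raises the denominator, so ζ falls.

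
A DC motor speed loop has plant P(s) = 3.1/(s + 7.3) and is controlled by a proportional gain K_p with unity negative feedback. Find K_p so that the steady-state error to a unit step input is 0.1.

The loop is type 0, so e_ss(step) = 1/(1 + K_pos) with K_pos = K_p·P(0).
P(0) = 0.4247. Require 1/(1 + K_p·0.4247) = 0.1, so 1 + 0.4247·K_p = 10.
K_p = (10 − 1)/0.4247 = 21.2.

K_p = 21.2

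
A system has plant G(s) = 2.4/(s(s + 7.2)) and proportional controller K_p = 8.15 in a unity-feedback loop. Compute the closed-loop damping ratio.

ζ = 0.814

1 + K_p·G(s) = 0 gives s² + 7.2s + 19.56 = 0.
So ω_n² = 19.56 ⇒ ω_n = 4.423 rad/s, and ζ = 7.2/(2ω_n) = 0.814.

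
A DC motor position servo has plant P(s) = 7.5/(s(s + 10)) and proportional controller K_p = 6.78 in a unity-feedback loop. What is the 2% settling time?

T_s ≈ 0.8 s

From 1 + K_pP(s) = 0: s² + 10s + 50.85 = 0 ⇒ ω_n = 7.131, ζ = 0.7012.
2% settling time T_s ≈ 4/(ζω_n) = 4/5 = 0.8 s.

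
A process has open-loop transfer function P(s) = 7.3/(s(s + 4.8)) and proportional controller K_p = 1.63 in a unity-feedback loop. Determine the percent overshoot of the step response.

Closed-loop characteristic equation: s² + 4.8s + 11.9 = 0, so ω_n = 3.449 rad/s and ζ = 4.8/(2·3.449) = 0.6958.
%OS = 100·exp(−πζ/√(1−ζ²)) = 100·exp(−π·0.6958/√0.5159) = 4.77%.

4.77%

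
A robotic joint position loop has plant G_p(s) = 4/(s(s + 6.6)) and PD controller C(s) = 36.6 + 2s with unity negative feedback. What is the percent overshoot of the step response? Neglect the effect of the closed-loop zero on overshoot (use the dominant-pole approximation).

Forward path: (36.6 + 2s)·4/(s(s+6.6)). The closed-loop characteristic equation is s² + (6.6 + 4·2)s + 4·36.6 = 0.
That is s² + 14.6s + 146.4 = 0, so ω_n = 12.1 rad/s and ζ = 14.6/(2·12.1) = 0.6033.
%OS = 100·exp(−πζ/√(1−ζ²)) = 9.29%.

9.29%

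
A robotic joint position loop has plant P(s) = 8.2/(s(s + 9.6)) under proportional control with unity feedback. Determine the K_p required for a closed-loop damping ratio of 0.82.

Closed-loop characteristic equation: s² + 9.6s + K_p·8.2 = 0.
So ω_n = √(8.2K_p) and 2ζω_n = 9.6, giving ζ = 9.6/(2√(8.2K_p)).
Setting ζ = 0.82: √(8.2K_p) = 9.6/(2·0.82) = 5.854, so K_p = 34.27/8.2 = 4.18.

K_p = 4.18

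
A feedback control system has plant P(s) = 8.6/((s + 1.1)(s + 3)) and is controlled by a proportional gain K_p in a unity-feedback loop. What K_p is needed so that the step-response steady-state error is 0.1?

K_p = 3.45

The loop is type 0, so e_ss(step) = 1/(1 + K_pos) with K_pos = K_p·P(0).
P(0) = 2.606. Require 1/(1 + K_p·2.606) = 0.1, so 1 + 2.606·K_p = 10.
K_p = (10 − 1)/2.606 = 3.45.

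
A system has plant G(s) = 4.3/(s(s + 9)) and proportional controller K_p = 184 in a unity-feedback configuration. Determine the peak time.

The closed-loop denominator s² + 9s + 791.2 gives ω_n = √791.2 = 28.13 and ζ = 9/(2ω_n) = 0.16.
Damped frequency ω_d = ω_n√(1−ζ²) = 27.77 rad/s, so peak time T_p = π/ω_d = 0.113 s.

T_p = 0.113 s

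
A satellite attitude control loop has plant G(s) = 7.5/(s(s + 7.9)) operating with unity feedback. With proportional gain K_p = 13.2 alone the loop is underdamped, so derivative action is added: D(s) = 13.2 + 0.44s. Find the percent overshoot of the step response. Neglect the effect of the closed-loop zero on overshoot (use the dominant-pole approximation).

Forward path: (13.2 + 0.44s)·7.5/(s(s+7.9)). The closed-loop characteristic equation is s² + (7.9 + 7.5·0.44)s + 7.5·13.2 = 0.
That is s² + 11.2s + 99 = 0, so ω_n = 9.95 rad/s and ζ = 11.2/(2·9.95) = 0.5628.
%OS = 100·exp(−πζ/√(1−ζ²)) = 11.8%.

11.8%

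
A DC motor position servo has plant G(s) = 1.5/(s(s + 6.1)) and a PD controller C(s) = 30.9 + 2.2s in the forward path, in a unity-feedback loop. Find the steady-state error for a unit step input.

The open loop C(s)G(s) has a pole at the origin (type 1), so the static position error constant is infinite and e_ss = 1/(1+∞) = 0.

0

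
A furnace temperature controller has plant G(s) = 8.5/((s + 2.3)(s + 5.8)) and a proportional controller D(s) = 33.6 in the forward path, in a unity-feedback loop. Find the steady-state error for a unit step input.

The loop is type 0. Static position error constant K_pos = D(0)·G(0) = 33.6·0.6372 = 21.41.
Steady-state error to a unit step: e_ss = 1/(1+K_pos) = 1/22.41 = 0.0446.

0.0446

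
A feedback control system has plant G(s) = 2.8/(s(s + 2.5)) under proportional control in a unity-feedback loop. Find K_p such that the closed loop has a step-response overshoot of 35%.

From %OS = 100·exp(−πζ/√(1−ζ²)) = 35%, ζ = −ln(0.35)/√(π²+ln²(0.35)) = 0.3169.
Characteristic equation s² + 2.5s + 2.8K_p = 0 gives ζ = 2.5/(2√(2.8K_p)).
Setting ζ = 0.3169: √(2.8K_p) = 2.5/(2·0.3169) = 3.944, so K_p = 15.55/2.8 = 5.56.

K_p = 5.56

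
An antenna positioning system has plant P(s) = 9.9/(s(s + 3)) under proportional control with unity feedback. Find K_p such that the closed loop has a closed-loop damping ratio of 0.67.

Closed-loop characteristic equation: s² + 3s + K_p·9.9 = 0.
So ω_n = √(9.9K_p) and 2ζω_n = 3, giving ζ = 3/(2√(9.9K_p)).
Setting ζ = 0.67: √(9.9K_p) = 3/(2·0.67) = 2.239, so K_p = 5.012/9.9 = 0.506.

K_p = 0.506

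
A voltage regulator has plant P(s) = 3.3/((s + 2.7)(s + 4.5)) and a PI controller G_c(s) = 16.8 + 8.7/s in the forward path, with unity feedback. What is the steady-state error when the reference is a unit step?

0

The open loop G_c(s)P(s) has a pole at the origin (type 1), so the static position error constant is infinite and e_ss = 1/(1+∞) = 0.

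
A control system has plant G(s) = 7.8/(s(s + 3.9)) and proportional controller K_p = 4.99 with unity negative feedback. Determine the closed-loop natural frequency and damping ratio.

The closed-loop denominator is s(s+3.9) + 4.99·7.8 = s² + 3.9s + 38.92.
Matching s² + 2ζω_n s + ω_n²: ω_n = √38.92 = 6.239 rad/s and 2ζω_n = 3.9, so ζ = 3.9/(2·6.239) = 0.313.

ω_n = 6.24 rad/s, ζ = 0.313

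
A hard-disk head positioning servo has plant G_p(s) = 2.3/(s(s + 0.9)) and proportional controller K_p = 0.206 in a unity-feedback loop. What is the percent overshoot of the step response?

6.63%

Closed-loop characteristic equation: s² + 0.9s + 0.4738 = 0, so ω_n = 0.6883 rad/s and ζ = 0.9/(2·0.6883) = 0.6538.
%OS = 100·exp(−πζ/√(1−ζ²)) = 100·exp(−π·0.6538/√0.5726) = 6.63%.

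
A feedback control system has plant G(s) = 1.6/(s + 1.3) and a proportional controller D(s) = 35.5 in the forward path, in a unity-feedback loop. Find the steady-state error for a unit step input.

The loop is type 0. Static position error constant K_pos = D(0)·G(0) = 35.5·1.231 = 43.69.
Steady-state error to a unit step: e_ss = 1/(1+K_pos) = 1/44.69 = 0.0224.

0.0224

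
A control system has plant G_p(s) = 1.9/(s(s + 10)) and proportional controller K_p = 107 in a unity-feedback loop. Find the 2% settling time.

Closed-loop characteristic equation: s² + 10s + 203.3 = 0, so ω_n = 14.26 rad/s and ζ = 10/(2·14.26) = 0.3507.
2% settling time T_s ≈ 4/(ζω_n) = 4/5 = 0.8 s.

T_s ≈ 0.8 s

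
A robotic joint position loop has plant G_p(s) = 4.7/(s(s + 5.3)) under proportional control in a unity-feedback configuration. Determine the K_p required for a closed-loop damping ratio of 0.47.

Closed-loop characteristic equation: s² + 5.3s + K_p·4.7 = 0.
So ω_n = √(4.7K_p) and 2ζω_n = 5.3, giving ζ = 5.3/(2√(4.7K_p)).
Setting ζ = 0.47: √(4.7K_p) = 5.3/(2·0.47) = 5.638, so K_p = 31.79/4.7 = 6.76.

K_p = 6.76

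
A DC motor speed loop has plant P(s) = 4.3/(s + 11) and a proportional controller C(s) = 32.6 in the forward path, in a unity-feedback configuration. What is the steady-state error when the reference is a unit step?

The loop is type 0. Static position error constant K_pos = C(0)·P(0) = 32.6·0.3909 = 12.74.
Steady-state error to a unit step: e_ss = 1/(1+K_pos) = 1/13.74 = 0.0728.

0.0728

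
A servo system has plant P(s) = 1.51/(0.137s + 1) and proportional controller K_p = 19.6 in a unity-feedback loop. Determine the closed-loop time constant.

Closed loop: T(s) = K_p·P/(1+K_p·P) = 29.6/(0.137s + 1 + 29.6), with pole at s = −(1 + 29.6)/0.137 = −223.3.
Closed-loop time constant τ = 1/223.3 = 0.00448 s.

τ = 0.00448 s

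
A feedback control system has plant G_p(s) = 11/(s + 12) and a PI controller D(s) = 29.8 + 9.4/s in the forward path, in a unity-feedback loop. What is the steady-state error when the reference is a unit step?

0

The open loop D(s)G_p(s) has a pole at the origin (type 1), so the static position error constant is infinite and e_ss = 1/(1+∞) = 0.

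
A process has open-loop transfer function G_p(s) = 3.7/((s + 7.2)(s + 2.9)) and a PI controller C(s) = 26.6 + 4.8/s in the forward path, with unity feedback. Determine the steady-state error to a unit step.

The open loop C(s)G_p(s) has a pole at the origin (type 1), so the static position error constant is infinite and e_ss = 1/(1+∞) = 0.

0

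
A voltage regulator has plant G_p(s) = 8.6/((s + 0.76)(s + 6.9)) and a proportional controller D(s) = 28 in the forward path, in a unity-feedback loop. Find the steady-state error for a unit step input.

The loop is type 0. Static position error constant K_pos = D(0)·G_p(0) = 28·1.64 = 45.92.
Steady-state error to a unit step: e_ss = 1/(1+K_pos) = 1/46.92 = 0.0213.

0.0213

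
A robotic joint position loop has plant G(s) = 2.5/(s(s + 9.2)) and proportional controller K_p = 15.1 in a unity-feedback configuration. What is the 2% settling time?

Closed-loop characteristic equation: s² + 9.2s + 37.75 = 0, so ω_n = 6.144 rad/s and ζ = 9.2/(2·6.144) = 0.7487.
2% settling time T_s ≈ 4/(ζω_n) = 4/4.6 = 0.87 s.

T_s ≈ 0.87 s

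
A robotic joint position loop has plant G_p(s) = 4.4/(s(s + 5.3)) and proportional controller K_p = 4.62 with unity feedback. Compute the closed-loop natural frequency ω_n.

The closed-loop denominator is s(s+5.3) + 4.62·4.4 = s² + 5.3s + 20.33.
Matching s² + 2ζω_n s + ω_n²: ω_n = √20.33 = 4.509 rad/s and 2ζω_n = 5.3, so ζ = 5.3/(2·4.509) = 0.588.

ω_n = 4.51 rad/s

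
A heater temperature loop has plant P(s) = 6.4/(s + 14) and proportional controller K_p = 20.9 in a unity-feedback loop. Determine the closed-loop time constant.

Closed-loop transfer function: T(s) = K_p·P(s)/(1 + K_p·P(s)) = 133.8/(s + 14 + 133.8) = 133.8/(s + 147.8).
Time constant τ = 1/147.8 = 0.00677 s.

τ = 0.00677 s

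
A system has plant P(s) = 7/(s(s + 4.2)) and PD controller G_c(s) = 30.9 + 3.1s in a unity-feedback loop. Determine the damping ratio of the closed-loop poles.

Forward path: (30.9 + 3.1s)·7/(s(s+4.2)). The closed-loop characteristic equation is s² + (4.2 + 7·3.1)s + 7·30.9 = 0.
That is s² + 25.9s + 216.3 = 0, so ω_n = 14.71 rad/s and ζ = 25.9/(2·14.71) = 0.8805.

ζ = 0.881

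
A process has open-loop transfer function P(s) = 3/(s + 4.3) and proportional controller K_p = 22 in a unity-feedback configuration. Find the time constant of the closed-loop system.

Closed-loop transfer function: T(s) = K_p·P(s)/(1 + K_p·P(s)) = 66/(s + 4.3 + 66) = 66/(s + 70.3).
Time constant τ = 1/70.3 = 0.0142 s.

τ = 0.0142 s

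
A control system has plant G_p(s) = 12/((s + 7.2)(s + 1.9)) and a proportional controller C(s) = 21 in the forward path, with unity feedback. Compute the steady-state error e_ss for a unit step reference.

The loop is type 0. Static position error constant K_pos = C(0)·G_p(0) = 21·0.8772 = 18.42.
Steady-state error to a unit step: e_ss = 1/(1+K_pos) = 1/19.42 = 0.0515.

0.0515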